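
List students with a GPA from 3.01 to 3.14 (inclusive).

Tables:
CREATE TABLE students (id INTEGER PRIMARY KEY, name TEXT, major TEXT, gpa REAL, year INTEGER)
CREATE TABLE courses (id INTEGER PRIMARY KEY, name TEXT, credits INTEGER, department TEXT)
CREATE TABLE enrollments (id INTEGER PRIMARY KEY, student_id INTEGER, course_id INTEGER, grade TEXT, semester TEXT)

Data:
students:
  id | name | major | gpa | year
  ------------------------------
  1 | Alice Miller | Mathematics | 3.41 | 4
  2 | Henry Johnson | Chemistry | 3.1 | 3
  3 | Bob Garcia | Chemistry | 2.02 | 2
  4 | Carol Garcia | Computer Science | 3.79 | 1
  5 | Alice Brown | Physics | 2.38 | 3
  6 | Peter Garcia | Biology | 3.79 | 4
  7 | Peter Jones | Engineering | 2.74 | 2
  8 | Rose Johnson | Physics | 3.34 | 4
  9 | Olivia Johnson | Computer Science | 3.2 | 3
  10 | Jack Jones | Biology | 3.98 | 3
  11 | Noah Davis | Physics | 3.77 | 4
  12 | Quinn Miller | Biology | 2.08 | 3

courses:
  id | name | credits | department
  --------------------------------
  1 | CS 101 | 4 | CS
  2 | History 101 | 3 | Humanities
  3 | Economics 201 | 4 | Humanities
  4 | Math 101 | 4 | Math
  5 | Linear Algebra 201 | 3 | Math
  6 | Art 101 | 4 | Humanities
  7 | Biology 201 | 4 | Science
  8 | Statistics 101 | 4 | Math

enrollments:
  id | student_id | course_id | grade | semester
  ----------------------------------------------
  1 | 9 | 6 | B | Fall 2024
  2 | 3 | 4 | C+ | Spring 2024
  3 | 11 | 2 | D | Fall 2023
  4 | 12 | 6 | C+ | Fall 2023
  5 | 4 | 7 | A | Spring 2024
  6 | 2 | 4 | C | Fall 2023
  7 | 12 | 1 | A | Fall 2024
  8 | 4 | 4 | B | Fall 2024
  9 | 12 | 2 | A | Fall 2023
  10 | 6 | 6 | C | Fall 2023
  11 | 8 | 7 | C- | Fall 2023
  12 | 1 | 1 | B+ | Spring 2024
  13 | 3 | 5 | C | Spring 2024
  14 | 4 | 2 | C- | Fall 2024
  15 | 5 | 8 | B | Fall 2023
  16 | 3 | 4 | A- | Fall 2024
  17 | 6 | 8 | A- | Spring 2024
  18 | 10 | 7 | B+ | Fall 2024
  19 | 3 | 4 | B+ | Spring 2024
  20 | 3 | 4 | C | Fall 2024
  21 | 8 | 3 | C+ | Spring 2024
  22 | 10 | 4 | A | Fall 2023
SELECT name, gpa FROM students WHERE gpa BETWEEN 3.01 AND 3.14

Execution result:
name | gpa
Henry Johnson | 3.10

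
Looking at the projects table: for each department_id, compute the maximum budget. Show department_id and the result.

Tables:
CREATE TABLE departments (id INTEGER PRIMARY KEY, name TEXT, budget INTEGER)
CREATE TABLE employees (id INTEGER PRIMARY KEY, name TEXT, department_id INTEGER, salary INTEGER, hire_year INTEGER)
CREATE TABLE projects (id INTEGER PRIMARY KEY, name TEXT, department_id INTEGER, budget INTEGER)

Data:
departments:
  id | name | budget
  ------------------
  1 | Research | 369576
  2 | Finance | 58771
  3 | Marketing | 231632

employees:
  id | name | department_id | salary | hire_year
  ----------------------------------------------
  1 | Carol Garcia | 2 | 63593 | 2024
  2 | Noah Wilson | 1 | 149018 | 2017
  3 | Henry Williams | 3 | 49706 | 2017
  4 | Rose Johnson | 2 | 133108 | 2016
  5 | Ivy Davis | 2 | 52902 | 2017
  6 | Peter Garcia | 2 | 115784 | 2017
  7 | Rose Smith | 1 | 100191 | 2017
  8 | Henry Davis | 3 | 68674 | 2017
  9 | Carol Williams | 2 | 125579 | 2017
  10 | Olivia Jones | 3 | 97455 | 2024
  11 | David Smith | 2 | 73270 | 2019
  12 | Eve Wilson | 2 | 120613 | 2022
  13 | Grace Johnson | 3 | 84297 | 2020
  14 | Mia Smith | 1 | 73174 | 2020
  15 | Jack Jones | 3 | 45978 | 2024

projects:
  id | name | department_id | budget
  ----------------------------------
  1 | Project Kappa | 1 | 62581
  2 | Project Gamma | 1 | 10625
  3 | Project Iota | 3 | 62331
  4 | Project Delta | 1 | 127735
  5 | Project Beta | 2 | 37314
SELECT department_id, MAX(budget) AS max_budget FROM projects GROUP BY department_id

Execution result:
department_id | max_budget
1 | 127735
2 | 37314
3 | 62331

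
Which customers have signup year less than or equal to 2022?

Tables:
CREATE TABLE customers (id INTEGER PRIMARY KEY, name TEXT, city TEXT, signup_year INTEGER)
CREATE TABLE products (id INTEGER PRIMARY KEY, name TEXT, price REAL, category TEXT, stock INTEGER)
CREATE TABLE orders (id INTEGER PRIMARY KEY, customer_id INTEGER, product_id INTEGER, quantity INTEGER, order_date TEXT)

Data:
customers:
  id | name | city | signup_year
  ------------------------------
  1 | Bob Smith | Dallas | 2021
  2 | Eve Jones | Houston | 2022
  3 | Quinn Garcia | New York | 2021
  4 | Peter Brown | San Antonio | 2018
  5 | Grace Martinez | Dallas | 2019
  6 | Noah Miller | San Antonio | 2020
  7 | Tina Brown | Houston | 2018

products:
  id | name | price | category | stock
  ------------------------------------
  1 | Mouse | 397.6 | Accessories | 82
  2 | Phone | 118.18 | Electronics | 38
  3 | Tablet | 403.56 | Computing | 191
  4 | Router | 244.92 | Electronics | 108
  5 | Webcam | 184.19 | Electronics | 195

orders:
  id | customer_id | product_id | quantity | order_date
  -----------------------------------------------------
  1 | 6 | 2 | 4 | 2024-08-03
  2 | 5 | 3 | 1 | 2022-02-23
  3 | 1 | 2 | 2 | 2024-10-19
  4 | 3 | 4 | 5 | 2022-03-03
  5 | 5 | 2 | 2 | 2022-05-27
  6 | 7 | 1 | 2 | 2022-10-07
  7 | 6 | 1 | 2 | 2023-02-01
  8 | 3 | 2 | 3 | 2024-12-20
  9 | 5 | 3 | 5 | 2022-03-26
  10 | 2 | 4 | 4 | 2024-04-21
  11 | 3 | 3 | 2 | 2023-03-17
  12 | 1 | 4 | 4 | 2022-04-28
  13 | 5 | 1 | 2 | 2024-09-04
SELECT name, signup_year FROM customers WHERE signup_year <= 2022

Execution result:
name | signup_year
Bob Smith | 2021
Eve Jones | 2022
Quinn Garcia | 2021
Peter Brown | 2018
Grace Martinez | 2019
Noah Miller | 2020
Tina Brown | 2018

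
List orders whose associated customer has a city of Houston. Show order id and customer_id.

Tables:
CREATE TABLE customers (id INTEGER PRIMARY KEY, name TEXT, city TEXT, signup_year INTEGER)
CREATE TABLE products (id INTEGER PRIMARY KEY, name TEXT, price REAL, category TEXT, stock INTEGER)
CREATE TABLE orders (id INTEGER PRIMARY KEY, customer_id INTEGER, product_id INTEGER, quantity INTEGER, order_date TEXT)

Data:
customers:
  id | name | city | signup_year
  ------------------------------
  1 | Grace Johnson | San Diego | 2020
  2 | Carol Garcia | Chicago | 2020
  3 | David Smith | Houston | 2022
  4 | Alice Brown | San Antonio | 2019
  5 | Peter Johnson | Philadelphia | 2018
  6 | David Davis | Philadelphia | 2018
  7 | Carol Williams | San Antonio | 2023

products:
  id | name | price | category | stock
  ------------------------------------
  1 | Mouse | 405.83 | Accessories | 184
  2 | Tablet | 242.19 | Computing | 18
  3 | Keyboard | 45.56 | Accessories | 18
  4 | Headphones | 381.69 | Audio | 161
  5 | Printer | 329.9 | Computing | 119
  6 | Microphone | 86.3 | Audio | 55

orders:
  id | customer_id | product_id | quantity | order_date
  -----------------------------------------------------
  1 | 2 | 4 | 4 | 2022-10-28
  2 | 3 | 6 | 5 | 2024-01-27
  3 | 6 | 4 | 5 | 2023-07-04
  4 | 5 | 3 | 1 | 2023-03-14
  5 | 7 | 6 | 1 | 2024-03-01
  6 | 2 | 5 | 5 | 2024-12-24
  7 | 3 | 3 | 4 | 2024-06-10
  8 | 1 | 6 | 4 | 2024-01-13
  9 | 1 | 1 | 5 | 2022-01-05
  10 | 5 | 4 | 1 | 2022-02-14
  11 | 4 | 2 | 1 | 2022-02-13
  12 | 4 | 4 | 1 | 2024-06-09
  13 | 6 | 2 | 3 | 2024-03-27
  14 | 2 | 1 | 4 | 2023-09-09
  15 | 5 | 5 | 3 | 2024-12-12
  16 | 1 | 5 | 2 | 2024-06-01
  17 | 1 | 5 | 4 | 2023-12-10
SELECT id, customer_id FROM orders WHERE customer_id IN (SELECT id FROM customers WHERE city = 'Houston')

Execution result:
id | customer_id
2 | 3
7 | 3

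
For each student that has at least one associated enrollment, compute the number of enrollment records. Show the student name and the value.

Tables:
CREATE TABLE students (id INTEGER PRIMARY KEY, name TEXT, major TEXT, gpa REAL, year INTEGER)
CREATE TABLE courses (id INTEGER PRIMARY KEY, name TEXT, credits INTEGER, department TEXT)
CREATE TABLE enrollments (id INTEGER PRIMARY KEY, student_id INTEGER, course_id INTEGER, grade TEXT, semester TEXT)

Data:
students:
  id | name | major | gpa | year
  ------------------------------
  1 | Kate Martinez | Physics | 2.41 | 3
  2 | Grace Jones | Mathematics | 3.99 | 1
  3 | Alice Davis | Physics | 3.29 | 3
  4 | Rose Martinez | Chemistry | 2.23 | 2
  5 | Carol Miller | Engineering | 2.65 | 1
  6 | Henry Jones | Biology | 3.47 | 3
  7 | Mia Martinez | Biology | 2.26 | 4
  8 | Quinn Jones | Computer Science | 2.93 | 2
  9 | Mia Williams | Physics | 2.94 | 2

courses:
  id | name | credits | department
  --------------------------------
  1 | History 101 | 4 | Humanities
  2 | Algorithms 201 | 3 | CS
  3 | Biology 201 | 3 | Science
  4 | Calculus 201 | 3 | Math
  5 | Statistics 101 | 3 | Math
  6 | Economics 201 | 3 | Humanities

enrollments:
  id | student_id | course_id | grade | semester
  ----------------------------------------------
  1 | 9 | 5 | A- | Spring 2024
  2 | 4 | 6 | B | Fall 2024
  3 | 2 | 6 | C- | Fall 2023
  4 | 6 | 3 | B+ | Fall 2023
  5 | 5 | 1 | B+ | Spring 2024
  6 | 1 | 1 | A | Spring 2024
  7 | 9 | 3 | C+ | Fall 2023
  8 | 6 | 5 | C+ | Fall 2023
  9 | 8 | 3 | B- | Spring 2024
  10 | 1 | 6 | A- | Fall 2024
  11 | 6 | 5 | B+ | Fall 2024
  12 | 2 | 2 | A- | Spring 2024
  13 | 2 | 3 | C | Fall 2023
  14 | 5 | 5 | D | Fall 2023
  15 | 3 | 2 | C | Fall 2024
SELECT p.name, COUNT(*) AS n FROM enrollments c JOIN students p ON c.student_id = p.id GROUP BY p.id, p.name

Execution result:
name | n
Kate Martinez | 2
Grace Jones | 3
Alice Davis | 1
Rose Martinez | 1
Carol Miller | 2
Henry Jones | 3
Quinn Jones | 1
Mia Williams | 2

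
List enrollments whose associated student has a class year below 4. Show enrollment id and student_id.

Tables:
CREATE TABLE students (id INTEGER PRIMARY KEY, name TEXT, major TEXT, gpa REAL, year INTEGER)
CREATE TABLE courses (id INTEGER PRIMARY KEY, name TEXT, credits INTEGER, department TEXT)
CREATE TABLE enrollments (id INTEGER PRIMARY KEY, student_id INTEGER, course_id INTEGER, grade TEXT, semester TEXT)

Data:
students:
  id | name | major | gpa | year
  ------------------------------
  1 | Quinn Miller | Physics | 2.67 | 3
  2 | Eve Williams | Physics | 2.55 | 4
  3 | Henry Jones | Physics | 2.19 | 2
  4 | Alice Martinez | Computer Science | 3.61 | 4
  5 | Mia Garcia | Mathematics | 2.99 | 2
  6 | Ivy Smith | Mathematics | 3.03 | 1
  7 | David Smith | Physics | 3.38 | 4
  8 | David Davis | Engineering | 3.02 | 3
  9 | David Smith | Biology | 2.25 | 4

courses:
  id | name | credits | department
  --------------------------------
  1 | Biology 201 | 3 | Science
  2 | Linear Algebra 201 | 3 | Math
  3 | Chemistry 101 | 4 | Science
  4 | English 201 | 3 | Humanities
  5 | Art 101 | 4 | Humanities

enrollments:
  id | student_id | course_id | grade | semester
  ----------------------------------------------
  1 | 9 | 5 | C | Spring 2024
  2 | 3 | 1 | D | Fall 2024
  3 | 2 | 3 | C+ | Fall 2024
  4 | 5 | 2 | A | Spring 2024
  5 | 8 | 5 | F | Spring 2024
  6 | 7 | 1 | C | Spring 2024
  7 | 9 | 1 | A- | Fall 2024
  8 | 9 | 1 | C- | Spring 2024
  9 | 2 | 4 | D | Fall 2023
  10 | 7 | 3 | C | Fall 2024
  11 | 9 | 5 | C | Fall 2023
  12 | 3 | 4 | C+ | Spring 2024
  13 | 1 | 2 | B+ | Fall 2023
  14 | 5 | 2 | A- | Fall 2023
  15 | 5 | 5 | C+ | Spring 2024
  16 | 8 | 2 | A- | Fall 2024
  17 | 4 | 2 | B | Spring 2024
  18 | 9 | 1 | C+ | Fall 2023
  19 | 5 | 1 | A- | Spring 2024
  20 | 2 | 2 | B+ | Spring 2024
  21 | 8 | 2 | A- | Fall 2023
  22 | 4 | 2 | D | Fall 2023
SELECT id, student_id FROM enrollments WHERE student_id IN (SELECT id FROM students WHERE year < 4)

Execution result:
id | student_id
2 | 3
4 | 5
5 | 8
12 | 3
13 | 1
14 | 5
15 | 5
16 | 8
19 | 5
21 | 8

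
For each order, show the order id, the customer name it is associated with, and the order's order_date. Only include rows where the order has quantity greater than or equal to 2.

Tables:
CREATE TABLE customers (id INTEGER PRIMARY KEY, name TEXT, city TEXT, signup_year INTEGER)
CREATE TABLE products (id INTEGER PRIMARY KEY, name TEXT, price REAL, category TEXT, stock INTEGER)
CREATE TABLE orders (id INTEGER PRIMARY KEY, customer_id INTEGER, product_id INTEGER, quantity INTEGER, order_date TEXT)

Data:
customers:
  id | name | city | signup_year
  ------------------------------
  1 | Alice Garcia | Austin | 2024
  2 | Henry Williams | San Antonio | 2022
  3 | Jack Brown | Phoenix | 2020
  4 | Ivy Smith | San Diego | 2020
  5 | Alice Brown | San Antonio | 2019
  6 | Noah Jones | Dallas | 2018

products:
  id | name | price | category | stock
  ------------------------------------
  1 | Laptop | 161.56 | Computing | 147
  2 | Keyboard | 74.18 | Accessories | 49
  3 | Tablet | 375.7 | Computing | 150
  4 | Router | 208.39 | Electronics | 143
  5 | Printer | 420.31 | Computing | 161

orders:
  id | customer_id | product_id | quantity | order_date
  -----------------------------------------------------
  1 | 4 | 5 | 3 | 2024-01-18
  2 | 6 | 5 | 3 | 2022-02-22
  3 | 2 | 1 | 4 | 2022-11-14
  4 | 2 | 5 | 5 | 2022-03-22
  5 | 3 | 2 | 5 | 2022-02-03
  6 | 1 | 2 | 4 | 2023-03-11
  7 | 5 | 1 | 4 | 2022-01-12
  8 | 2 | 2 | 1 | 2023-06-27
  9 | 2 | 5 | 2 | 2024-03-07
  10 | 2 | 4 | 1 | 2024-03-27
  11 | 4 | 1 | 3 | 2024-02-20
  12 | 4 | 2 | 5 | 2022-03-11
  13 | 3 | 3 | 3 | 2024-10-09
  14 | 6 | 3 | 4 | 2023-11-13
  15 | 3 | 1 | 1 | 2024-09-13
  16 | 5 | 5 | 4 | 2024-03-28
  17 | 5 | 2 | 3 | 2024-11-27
SELECT c.id, p.name AS customer, c.order_date FROM orders c JOIN customers p ON c.customer_id = p.id WHERE c.quantity >= 2

Execution result:
id | customer | order_date
1 | Ivy Smith | 2024-01-18
2 | Noah Jones | 2022-02-22
3 | Henry Williams | 2022-11-14
4 | Henry Williams | 2022-03-22
5 | Jack Brown | 2022-02-03
6 | Alice Garcia | 2023-03-11
7 | Alice Brown | 2022-01-12
9 | Henry Williams | 2024-03-07
11 | Ivy Smith | 2024-02-20
12 | Ivy Smith | 2022-03-11
13 | Jack Brown | 2024-10-09
14 | Noah Jones | 2023-11-13
16 | Alice Brown | 2024-03-28
17 | Alice Brown | 2024-11-27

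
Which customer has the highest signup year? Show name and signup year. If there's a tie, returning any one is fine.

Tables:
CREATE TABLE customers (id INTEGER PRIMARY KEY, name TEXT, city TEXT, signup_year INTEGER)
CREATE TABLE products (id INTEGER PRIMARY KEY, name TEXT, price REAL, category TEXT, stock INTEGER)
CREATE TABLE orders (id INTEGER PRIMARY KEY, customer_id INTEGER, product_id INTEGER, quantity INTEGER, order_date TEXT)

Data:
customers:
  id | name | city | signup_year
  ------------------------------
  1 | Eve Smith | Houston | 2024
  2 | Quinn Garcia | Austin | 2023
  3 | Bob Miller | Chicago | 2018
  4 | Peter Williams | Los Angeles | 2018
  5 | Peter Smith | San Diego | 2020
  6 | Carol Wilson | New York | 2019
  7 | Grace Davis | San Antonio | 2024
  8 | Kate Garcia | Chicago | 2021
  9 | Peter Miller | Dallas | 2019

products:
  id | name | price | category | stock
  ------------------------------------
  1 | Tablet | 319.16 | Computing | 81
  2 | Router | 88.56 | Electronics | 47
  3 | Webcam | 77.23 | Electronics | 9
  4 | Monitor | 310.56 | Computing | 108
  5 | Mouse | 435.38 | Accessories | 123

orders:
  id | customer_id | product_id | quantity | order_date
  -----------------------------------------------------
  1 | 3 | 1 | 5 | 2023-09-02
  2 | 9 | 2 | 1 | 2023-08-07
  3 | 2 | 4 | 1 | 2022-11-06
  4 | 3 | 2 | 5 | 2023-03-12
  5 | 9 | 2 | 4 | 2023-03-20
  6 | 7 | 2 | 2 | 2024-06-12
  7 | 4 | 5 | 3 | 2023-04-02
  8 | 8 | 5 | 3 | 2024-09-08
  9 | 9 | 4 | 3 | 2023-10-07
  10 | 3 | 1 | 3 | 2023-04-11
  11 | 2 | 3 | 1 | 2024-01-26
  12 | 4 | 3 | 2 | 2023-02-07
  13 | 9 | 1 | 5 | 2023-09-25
SELECT name, signup_year FROM customers ORDER BY signup_year DESC LIMIT 1

Execution result:
name | signup_year
Eve Smith | 2024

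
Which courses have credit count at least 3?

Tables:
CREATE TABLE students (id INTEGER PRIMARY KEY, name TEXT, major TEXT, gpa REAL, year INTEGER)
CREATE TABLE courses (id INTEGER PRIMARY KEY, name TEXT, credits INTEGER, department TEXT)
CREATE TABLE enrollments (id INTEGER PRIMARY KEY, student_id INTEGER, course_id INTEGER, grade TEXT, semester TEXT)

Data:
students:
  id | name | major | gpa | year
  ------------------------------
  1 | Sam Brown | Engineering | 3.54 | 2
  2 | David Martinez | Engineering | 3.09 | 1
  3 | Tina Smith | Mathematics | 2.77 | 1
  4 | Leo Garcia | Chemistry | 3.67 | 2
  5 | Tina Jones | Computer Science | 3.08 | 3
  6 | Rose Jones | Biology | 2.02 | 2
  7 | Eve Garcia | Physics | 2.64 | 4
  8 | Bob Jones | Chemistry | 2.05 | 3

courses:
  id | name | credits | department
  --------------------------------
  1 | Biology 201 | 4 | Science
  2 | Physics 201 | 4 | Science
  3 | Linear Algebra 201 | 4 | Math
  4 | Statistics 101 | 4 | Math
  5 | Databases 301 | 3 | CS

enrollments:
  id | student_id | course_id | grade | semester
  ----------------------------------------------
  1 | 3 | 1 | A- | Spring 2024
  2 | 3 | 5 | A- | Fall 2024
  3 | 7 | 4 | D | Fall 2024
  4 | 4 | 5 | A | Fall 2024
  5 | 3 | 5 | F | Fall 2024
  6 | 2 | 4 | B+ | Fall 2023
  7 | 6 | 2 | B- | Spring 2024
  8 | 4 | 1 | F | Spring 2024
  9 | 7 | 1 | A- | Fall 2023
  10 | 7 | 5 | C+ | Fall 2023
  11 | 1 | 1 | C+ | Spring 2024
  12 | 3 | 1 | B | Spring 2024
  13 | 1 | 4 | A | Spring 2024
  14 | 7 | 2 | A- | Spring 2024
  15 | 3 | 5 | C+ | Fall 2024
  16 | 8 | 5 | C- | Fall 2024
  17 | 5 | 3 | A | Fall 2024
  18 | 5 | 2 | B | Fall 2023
SELECT name, credits FROM courses WHERE credits >= 3

Execution result:
name | credits
Biology 201 | 4
Physics 201 | 4
Linear Algebra 201 | 4
Statistics 101 | 4
Databases 301 | 3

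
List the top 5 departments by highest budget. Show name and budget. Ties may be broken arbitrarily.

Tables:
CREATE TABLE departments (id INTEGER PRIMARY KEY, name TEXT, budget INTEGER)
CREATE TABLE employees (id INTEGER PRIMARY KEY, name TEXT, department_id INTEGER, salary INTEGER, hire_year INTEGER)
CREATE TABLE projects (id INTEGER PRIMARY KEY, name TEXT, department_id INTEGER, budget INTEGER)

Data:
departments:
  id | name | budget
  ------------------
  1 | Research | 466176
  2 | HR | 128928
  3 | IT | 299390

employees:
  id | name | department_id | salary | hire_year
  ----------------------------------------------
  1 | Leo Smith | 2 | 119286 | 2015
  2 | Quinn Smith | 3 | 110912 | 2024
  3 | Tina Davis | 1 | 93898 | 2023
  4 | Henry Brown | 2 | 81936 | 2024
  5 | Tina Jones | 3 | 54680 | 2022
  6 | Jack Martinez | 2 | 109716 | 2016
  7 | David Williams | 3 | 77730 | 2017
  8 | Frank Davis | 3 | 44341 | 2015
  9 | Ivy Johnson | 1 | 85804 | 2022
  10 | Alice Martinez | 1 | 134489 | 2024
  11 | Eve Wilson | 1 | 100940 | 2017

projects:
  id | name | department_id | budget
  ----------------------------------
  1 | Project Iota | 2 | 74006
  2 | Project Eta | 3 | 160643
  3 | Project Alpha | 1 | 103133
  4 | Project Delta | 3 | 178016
SELECT name, budget FROM departments ORDER BY budget DESC LIMIT 5

Execution result:
name | budget
Research | 466176
IT | 299390
HR | 128928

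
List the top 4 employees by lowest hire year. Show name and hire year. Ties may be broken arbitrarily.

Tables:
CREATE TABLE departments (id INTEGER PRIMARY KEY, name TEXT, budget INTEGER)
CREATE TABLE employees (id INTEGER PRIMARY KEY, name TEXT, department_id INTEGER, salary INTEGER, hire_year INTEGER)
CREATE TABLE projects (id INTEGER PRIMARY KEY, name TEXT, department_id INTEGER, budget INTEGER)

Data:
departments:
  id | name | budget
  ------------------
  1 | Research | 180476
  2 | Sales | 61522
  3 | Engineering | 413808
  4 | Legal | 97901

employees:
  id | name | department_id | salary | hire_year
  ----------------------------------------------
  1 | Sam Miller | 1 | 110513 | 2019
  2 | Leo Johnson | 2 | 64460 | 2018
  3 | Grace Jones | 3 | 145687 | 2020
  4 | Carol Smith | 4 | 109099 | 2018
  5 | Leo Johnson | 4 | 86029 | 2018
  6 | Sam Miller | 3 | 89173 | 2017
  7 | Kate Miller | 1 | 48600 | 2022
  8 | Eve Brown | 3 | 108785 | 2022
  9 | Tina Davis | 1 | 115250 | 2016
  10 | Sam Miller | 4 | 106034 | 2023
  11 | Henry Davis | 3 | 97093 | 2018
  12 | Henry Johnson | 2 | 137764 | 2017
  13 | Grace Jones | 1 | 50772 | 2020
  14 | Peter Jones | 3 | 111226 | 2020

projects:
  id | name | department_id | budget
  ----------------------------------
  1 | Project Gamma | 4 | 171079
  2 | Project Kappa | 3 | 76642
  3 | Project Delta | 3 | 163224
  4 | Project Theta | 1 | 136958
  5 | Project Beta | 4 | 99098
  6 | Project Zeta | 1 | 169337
SELECT name, hire_year FROM employees ORDER BY hire_year ASC LIMIT 4

Execution result:
name | hire_year
Tina Davis | 2016
Sam Miller | 2017
Henry Johnson | 2017
Leo Johnson | 2018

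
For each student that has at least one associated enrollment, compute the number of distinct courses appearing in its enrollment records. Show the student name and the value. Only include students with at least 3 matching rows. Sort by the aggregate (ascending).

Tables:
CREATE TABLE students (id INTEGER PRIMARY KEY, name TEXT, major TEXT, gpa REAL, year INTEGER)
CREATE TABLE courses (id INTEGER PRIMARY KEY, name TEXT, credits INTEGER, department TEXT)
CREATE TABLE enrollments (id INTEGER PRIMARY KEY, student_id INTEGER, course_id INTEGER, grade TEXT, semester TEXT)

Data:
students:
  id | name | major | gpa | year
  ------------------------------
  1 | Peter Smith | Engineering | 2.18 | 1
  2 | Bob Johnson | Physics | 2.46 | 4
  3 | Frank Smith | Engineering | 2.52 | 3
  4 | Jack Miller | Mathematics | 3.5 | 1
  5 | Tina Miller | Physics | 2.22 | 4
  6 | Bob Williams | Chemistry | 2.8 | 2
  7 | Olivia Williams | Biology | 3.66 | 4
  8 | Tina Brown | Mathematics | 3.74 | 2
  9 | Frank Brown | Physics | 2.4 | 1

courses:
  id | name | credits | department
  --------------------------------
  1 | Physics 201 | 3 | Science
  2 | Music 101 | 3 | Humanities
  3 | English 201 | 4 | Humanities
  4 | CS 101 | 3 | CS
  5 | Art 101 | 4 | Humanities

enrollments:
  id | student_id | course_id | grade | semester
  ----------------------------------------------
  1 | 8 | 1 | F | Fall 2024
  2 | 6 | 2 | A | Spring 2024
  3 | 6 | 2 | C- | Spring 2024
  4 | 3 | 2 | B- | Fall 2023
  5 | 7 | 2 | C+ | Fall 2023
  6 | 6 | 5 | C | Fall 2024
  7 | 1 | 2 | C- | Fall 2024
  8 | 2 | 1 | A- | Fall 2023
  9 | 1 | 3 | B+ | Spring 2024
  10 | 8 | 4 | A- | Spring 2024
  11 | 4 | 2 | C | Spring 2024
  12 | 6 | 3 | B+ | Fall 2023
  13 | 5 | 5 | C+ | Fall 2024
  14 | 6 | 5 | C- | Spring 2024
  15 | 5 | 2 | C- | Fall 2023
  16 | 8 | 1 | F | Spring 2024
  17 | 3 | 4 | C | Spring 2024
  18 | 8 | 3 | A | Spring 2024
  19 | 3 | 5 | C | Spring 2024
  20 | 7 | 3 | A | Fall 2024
SELECT p.name, COUNT(DISTINCT c.course_id) AS distinct_course_count FROM enrollments c JOIN students p ON c.student_id = p.id GROUP BY p.id, p.name HAVING COUNT(*) >= 3 ORDER BY distinct_course_count ASC

Execution result:
name | distinct_course_count
Frank Smith | 3
Bob Williams | 3
Tina Brown | 3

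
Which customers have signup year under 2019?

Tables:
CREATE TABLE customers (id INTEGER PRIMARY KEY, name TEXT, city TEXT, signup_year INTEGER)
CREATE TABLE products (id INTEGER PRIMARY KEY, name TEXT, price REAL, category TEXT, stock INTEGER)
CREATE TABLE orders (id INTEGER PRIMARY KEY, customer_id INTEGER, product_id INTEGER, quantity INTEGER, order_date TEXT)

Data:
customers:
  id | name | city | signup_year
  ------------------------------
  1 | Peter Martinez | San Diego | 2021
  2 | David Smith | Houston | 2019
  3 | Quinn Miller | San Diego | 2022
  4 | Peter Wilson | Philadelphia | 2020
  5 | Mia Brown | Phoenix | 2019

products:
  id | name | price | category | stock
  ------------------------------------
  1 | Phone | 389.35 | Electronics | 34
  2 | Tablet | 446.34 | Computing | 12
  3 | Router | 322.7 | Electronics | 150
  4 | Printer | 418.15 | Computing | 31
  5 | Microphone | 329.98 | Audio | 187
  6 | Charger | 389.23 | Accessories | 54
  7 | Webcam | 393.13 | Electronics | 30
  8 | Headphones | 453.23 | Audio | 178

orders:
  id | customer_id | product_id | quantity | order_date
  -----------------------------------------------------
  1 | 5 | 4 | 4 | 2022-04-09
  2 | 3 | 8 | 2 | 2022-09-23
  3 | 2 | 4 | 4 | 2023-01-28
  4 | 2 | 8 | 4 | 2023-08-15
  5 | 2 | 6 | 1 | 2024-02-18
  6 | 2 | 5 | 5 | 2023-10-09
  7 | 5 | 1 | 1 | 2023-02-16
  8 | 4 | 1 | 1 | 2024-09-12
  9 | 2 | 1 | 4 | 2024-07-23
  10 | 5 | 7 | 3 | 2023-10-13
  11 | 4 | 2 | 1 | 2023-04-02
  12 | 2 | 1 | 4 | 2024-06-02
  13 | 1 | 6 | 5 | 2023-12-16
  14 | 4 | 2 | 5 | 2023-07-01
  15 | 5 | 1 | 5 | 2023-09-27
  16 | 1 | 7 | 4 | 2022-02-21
SELECT name, signup_year FROM customers WHERE signup_year < 2019

Execution result:
(no rows)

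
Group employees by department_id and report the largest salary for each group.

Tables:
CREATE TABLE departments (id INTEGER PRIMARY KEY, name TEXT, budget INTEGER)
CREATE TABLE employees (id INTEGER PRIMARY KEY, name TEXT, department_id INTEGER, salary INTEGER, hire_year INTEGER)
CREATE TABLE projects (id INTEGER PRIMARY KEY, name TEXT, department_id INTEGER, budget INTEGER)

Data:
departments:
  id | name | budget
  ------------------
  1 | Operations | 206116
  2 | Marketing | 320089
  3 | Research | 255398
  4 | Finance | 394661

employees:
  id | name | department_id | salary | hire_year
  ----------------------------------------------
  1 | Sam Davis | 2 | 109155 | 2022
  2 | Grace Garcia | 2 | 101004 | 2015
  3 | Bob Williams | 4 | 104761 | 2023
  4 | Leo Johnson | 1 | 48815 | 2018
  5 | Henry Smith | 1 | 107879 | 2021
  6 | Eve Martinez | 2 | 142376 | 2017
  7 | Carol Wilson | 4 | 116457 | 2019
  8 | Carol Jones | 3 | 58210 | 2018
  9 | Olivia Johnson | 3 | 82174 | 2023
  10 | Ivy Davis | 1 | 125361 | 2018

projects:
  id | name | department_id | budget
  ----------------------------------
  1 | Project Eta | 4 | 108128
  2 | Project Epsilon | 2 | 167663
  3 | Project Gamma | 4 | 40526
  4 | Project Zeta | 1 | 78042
SELECT department_id, MAX(salary) AS max_salary FROM employees GROUP BY department_id

Execution result:
department_id | max_salary
1 | 125361
2 | 142376
3 | 82174
4 | 116457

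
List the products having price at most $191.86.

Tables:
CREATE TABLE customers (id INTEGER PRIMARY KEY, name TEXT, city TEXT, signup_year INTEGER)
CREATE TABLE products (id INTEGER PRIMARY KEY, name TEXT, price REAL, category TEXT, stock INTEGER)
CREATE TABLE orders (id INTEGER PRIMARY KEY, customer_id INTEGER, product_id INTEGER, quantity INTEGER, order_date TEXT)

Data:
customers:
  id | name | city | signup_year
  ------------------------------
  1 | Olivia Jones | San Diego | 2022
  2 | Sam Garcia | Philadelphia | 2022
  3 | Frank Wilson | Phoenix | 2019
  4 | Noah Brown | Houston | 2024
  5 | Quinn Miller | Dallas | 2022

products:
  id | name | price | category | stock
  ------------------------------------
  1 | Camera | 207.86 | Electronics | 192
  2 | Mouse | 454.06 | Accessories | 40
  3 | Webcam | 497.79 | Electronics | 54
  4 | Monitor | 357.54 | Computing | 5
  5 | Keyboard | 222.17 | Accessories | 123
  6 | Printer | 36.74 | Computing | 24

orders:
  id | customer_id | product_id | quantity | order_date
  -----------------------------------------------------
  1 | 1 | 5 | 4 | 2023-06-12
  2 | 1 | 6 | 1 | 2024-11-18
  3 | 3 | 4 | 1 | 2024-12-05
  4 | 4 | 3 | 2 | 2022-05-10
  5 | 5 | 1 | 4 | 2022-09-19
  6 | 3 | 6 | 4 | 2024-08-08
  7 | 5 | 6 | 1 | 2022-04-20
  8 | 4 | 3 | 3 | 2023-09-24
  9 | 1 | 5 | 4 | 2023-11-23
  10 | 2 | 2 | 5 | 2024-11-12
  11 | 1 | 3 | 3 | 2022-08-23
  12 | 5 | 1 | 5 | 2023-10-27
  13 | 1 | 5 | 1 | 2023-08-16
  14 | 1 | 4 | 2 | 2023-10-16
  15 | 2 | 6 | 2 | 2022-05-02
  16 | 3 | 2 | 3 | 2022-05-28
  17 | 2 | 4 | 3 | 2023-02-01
SELECT name, price FROM products WHERE price <= 191.86

Execution result:
name | price
Printer | 36.74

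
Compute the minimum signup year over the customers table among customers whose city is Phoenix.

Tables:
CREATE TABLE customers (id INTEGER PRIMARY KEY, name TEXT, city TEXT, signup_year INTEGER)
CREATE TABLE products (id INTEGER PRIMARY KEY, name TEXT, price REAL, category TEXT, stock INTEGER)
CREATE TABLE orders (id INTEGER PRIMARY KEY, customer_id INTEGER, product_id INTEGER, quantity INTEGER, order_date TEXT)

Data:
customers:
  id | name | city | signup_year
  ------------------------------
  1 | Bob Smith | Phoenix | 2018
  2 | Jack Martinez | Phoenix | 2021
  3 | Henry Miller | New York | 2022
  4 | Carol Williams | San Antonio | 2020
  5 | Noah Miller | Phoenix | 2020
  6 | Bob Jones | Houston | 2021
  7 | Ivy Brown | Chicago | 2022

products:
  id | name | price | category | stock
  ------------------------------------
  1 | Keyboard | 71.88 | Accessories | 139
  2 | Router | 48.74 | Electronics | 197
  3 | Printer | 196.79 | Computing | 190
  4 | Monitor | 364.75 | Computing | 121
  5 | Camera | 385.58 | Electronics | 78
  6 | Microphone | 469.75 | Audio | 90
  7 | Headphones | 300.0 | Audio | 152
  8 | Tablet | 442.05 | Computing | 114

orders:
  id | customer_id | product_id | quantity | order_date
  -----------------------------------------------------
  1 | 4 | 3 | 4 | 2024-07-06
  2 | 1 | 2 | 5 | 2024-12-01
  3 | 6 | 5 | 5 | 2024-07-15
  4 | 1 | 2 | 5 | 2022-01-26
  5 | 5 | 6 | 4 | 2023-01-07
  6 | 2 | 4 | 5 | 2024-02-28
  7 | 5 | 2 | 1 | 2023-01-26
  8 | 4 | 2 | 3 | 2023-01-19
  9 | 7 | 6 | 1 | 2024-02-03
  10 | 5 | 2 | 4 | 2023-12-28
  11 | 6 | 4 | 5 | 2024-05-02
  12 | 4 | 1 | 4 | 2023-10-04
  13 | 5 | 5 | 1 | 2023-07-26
SELECT MIN(signup_year) FROM customers WHERE city = 'Phoenix'

Execution result:
2018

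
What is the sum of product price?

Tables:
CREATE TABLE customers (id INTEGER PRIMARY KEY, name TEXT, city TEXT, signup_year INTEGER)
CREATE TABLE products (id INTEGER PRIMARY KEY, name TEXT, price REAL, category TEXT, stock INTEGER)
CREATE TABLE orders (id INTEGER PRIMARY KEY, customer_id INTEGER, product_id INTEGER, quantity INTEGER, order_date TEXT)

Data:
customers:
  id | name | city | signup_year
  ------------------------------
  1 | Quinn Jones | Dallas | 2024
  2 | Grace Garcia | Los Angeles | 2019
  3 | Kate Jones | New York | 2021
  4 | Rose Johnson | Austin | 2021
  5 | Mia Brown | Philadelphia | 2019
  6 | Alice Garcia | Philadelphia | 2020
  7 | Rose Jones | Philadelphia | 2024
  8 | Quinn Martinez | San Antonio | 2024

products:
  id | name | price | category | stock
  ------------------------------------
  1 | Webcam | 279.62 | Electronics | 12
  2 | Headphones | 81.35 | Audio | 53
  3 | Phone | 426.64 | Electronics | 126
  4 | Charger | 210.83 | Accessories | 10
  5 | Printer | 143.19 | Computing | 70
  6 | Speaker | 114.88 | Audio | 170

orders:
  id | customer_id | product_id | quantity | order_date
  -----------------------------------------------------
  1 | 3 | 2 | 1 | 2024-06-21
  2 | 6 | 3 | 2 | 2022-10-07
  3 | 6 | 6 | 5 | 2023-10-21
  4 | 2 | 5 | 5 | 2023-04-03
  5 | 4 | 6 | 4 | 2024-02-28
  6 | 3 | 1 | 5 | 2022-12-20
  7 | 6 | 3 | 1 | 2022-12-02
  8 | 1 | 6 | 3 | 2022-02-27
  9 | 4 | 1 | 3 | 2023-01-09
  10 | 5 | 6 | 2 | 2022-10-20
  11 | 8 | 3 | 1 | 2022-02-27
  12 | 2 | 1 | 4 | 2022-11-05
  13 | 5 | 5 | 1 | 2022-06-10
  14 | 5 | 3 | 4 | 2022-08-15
SELECT SUM(price) FROM products

Execution result:
1256.51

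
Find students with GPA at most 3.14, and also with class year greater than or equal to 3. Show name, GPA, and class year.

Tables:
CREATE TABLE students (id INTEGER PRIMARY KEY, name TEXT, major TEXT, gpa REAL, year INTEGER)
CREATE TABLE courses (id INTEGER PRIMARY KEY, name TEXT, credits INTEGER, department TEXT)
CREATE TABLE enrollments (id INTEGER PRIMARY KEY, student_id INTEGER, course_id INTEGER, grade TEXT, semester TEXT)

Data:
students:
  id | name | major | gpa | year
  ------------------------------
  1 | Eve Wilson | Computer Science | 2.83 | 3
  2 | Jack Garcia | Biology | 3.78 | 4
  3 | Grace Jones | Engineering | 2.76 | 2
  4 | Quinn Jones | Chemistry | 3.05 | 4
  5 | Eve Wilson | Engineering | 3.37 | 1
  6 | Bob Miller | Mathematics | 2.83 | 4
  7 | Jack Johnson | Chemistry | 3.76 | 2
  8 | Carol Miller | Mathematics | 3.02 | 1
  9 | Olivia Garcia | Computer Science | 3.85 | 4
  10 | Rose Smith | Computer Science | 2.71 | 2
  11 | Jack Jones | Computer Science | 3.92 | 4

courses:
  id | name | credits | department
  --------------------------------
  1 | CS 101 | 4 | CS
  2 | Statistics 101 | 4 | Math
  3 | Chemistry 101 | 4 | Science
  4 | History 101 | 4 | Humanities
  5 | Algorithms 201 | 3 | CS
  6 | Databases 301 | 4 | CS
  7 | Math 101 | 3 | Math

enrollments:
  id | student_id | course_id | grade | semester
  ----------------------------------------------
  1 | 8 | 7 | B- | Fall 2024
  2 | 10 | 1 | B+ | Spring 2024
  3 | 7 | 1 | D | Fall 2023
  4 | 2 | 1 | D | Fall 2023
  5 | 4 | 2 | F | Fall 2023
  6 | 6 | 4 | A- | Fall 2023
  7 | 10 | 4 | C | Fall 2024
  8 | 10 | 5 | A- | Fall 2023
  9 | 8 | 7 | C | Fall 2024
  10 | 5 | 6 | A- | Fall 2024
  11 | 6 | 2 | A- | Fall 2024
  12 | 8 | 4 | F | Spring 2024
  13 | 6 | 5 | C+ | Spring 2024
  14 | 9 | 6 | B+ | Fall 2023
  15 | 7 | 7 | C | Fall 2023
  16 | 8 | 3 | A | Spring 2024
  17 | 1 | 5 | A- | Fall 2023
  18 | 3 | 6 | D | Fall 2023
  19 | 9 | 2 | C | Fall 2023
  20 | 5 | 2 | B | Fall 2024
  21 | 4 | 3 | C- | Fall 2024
SELECT name, gpa, year FROM students WHERE gpa <= 3.14 AND year >= 3

Execution result:
name | gpa | year
Eve Wilson | 2.83 | 3
Quinn Jones | 3.05 | 4
Bob Miller | 2.83 | 4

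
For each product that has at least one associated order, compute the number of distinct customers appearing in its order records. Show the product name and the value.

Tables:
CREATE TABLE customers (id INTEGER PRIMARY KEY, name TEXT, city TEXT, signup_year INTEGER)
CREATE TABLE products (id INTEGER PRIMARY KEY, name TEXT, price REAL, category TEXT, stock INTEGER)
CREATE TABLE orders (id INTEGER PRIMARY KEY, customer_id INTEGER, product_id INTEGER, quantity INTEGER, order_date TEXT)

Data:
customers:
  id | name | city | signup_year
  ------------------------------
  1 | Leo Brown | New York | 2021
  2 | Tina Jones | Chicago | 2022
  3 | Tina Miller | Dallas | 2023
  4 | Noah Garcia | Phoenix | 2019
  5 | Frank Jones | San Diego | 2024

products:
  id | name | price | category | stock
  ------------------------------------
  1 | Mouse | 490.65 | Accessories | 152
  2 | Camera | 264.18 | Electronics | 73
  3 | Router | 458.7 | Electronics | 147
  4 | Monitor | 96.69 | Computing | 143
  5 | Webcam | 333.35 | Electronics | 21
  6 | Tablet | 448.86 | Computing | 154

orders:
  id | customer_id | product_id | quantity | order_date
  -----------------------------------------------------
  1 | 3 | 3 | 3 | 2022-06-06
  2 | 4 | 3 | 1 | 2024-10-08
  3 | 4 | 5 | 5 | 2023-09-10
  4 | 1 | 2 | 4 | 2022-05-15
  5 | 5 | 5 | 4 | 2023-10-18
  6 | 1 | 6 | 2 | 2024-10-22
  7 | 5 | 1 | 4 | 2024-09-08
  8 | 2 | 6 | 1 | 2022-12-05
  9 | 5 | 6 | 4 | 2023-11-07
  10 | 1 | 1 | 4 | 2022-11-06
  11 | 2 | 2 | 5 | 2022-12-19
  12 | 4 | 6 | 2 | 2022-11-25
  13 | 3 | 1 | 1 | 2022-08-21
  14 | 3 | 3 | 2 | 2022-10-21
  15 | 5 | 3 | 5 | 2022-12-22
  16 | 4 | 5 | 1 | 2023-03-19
SELECT p.name, COUNT(DISTINCT c.customer_id) AS distinct_customer_count FROM orders c JOIN products p ON c.product_id = p.id GROUP BY p.id, p.name

Execution result:
name | distinct_customer_count
Mouse | 3
Camera | 2
Router | 3
Webcam | 2
Tablet | 4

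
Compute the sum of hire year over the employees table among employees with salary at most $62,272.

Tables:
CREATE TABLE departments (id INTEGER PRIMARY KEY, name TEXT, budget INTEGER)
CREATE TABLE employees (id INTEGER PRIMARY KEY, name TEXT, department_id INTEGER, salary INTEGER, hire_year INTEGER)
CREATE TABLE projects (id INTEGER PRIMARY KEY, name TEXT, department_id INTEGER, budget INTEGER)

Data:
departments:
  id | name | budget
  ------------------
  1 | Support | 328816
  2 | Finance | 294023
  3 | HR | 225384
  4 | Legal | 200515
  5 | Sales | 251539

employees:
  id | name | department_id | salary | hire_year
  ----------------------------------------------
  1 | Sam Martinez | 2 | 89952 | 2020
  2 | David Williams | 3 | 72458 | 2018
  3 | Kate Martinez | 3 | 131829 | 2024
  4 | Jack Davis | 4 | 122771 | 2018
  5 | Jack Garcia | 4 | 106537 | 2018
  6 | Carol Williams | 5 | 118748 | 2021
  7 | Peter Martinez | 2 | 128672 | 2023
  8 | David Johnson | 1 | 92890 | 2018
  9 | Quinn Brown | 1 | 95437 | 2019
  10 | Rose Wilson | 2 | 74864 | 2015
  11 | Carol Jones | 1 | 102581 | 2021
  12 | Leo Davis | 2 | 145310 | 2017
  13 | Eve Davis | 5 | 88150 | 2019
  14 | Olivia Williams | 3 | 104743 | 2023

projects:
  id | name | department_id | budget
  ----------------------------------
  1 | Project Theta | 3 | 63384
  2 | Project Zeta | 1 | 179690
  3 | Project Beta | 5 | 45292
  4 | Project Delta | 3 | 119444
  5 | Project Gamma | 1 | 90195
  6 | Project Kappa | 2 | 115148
SELECT SUM(hire_year) FROM employees WHERE salary <= 62272

Execution result:
NULL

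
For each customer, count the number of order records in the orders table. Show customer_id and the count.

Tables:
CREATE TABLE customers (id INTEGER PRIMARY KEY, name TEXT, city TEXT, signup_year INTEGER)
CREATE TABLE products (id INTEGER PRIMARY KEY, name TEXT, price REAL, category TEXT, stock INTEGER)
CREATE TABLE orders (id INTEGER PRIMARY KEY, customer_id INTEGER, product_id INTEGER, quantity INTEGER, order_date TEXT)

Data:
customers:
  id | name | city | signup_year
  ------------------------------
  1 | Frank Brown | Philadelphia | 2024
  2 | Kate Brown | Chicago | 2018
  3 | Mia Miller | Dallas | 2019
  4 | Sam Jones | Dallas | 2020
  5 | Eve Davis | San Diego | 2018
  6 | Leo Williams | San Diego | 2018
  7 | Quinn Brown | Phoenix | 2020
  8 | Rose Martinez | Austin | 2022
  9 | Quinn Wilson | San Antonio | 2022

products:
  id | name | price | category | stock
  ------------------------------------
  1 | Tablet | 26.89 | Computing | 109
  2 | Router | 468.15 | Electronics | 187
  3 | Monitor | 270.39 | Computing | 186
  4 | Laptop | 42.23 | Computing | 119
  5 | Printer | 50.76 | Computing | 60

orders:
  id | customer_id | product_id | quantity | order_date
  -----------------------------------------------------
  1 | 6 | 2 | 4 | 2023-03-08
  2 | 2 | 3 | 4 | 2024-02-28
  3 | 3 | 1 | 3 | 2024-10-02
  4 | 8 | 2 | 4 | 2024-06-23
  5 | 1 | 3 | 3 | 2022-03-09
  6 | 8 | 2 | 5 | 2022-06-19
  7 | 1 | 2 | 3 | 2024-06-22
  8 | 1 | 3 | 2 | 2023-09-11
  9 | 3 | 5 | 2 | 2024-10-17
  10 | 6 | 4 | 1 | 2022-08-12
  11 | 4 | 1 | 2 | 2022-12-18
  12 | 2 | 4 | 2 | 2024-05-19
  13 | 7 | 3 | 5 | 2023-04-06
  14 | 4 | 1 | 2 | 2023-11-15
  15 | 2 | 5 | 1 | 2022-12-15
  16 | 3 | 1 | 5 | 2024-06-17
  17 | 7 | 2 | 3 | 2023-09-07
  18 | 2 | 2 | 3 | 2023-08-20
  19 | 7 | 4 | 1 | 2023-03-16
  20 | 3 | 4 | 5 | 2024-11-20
SELECT customer_id, COUNT(*) AS order_count FROM orders GROUP BY customer_id

Execution result:
customer_id | order_count
1 | 3
2 | 4
3 | 4
4 | 2
6 | 2
7 | 3
8 | 2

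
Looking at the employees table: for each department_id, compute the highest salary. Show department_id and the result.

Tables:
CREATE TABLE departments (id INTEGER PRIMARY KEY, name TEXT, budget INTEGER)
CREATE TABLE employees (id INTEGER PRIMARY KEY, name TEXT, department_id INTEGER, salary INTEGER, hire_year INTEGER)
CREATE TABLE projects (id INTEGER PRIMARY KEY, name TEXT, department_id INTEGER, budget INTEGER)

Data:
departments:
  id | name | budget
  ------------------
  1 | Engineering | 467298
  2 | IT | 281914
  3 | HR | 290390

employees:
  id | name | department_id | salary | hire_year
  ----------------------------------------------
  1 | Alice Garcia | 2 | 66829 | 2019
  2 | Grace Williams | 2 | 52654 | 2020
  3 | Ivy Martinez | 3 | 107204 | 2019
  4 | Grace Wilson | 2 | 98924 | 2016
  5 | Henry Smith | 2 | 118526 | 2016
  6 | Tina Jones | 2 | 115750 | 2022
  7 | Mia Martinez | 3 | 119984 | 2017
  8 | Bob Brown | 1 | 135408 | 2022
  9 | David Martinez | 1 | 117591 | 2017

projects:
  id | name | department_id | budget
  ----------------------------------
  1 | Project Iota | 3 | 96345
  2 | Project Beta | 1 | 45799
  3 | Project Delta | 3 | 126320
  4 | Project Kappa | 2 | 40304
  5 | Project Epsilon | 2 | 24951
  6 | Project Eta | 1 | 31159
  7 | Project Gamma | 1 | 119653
SELECT department_id, MAX(salary) AS max_salary FROM employees GROUP BY department_id

Execution result:
department_id | max_salary
1 | 135408
2 | 118526
3 | 119984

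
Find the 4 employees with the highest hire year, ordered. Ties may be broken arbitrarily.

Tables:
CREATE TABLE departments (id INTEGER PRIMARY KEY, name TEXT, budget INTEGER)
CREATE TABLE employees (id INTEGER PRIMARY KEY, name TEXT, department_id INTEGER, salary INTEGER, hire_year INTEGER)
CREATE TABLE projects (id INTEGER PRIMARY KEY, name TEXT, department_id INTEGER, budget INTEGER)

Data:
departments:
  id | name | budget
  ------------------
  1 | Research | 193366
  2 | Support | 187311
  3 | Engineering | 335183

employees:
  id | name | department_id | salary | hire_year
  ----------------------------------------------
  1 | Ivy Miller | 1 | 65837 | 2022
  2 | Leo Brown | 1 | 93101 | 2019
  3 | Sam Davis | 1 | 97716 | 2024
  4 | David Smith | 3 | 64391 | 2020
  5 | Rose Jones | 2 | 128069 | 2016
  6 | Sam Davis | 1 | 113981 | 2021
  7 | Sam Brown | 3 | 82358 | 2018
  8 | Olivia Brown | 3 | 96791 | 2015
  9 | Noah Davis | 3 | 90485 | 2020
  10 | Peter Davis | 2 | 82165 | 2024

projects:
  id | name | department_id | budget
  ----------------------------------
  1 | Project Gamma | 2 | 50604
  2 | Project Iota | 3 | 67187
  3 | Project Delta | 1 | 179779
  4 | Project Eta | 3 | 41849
SELECT name, hire_year FROM employees ORDER BY hire_year DESC LIMIT 4

Execution result:
name | hire_year
Sam Davis | 2024
Peter Davis | 2024
Ivy Miller | 2022
Sam Davis | 2021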